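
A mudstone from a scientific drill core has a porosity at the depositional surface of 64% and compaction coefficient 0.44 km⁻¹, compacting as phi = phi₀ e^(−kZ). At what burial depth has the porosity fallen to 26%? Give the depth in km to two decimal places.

2.05 km

Invert Athy's law: Z = ln(phi₀/phi) / k
Z = ln(0.64/0.26) / 0.44 = ln(2.462) / 0.44 = 0.9008 / 0.44 = 2.047 km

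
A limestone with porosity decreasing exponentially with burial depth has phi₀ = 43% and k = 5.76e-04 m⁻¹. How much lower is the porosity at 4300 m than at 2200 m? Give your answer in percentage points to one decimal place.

Working in km (1 km = 1000 m; k in km⁻¹ = k in m⁻¹ × 1000):
phi(2.2) = 0.43·e^(−0.576×2.2) = 0.1211
phi(4.3) = 0.43·e^(−0.576×4.3) = 0.0361
Δphi = 0.1211 − 0.0361 = 0.0850

8.5 percentage points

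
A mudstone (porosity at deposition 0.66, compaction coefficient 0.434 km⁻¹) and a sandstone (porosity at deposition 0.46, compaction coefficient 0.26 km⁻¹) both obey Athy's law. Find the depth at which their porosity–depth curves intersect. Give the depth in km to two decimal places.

2.07 km

Set n₀ₐ e^(−kₐd) = n₀ᵦ e^(−kᵦd) ⇒ ln(n₀ₐ/n₀ᵦ) = (kₐ − kᵦ)·d
d = ln(0.66/0.46) / (0.434 − 0.26) = 0.3610 / 0.174 = 2.075 km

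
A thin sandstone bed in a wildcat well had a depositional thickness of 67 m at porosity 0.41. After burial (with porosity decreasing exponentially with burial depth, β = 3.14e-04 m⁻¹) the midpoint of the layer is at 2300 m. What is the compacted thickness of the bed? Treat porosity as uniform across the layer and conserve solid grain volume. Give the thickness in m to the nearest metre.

Working in km (1 km = 1000 m; β in km⁻¹ = β in m⁻¹ × 1000):
Porosity at 2.3 km: phi = 0.41·exp(−0.314×2.3) = 0.1991
Solid-volume conservation: h(1−phi) = h₀(1−phi₀) ⇒ h = h₀·(1−phi₀)/(1−phi)
h = 0.067 × (1 − 0.41)/(1 − 0.1991) = 0.067 × 0.7367 = 0.0494 km

49 m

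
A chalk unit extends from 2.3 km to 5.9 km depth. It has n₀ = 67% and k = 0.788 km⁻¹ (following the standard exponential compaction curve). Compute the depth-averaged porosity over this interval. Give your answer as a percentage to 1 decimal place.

3.6%

⟨n⟩ = (1/(Z₂−Z₁)) ∫ n₀ e^(−kZ) dZ = n₀·(e^(−k·Z₁) − e^(−k·Z₂)) / (k·(Z₂−Z₁))
e^(−0.788×2.3) = 0.1633; e^(−0.788×5.9) = 0.0096
⟨n⟩ = 0.67 × (0.1633 − 0.0096) / (0.788 × 3.6) = 0.67 × 0.0542 = 0.0363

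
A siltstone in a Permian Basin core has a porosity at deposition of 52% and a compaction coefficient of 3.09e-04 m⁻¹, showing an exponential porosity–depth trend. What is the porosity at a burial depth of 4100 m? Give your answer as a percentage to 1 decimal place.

Working in km (1 km = 1000 m; k in km⁻¹ = k in m⁻¹ × 1000):
phi = phi₀·exp(−k·d) = 0.52 × exp(−0.309 × 4.1) = 0.52 × exp(−1.267)
  = 0.52 × 0.2817 = 0.1465

14.6%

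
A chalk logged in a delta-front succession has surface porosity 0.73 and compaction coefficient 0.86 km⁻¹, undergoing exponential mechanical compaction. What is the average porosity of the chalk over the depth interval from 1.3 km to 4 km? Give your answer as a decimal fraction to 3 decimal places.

0.093

⟨phi⟩ = (1/(d₂−d₁)) ∫ phi₀ e^(−kd) dd = phi₀·(e^(−k·d₁) − e^(−k·d₂)) / (k·(d₂−d₁))
e^(−0.86×1.3) = 0.3269; e^(−0.86×4) = 0.0321
⟨phi⟩ = 0.73 × (0.3269 − 0.0321) / (0.86 × 2.7) = 0.73 × 0.1270 = 0.0927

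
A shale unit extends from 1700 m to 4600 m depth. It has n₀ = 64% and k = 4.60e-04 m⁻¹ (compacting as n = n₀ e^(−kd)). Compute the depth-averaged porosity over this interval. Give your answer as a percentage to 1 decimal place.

16.2%

Working in km (1 km = 1000 m; k in km⁻¹ = k in m⁻¹ × 1000):
⟨n⟩ = (1/(d₂−d₁)) ∫ n₀ e^(−kd) dd = n₀·(e^(−k·d₁) − e^(−k·d₂)) / (k·(d₂−d₁))
e^(−0.46×1.7) = 0.4575; e^(−0.46×4.6) = 0.1205
⟨n⟩ = 0.64 × (0.4575 − 0.1205) / (0.46 × 2.9) = 0.64 × 0.2526 = 0.1617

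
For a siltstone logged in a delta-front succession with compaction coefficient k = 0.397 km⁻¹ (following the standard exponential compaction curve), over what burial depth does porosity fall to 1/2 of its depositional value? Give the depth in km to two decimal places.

phi/phi₀ = 1/2 ⇒ exp(−k·d) = 1/2 ⇒ d = ln(2) / k
d = 0.6931 / 0.397 = 1.746 km

1.75 km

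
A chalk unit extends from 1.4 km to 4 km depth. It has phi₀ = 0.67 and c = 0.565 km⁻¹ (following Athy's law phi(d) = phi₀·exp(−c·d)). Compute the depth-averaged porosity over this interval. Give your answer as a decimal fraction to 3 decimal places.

0.159

⟨phi⟩ = (1/(d₂−d₁)) ∫ phi₀ e^(−cd) dd = phi₀·(e^(−c·d₁) − e^(−c·d₂)) / (c·(d₂−d₁))
e^(−0.565×1.4) = 0.4534; e^(−0.565×4) = 0.1044
⟨phi⟩ = 0.67 × (0.4534 − 0.1044) / (0.565 × 2.6) = 0.67 × 0.2376 = 0.1592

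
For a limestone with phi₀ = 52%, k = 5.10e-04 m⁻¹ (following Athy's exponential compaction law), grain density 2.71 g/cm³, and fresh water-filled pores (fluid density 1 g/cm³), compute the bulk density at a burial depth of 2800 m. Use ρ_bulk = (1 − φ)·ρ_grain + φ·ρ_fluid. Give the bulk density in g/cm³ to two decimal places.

Working in km (1 km = 1000 m; k in km⁻¹ = k in m⁻¹ × 1000):
Porosity at depth: phi = 0.52·exp(−0.51×2.8) = 0.52×0.2398 = 0.1247
Bulk density: ρ_b = (1−phi)ρ_g + phi·ρ_f = 0.8753×2.71 + 0.1247×1
       = 2.372 + 0.125 = 2.497 g/cm³

2.50 g/cm³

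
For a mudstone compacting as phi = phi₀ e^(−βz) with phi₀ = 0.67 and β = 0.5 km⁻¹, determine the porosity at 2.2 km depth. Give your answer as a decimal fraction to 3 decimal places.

0.223

phi = phi₀·exp(−β·z) = 0.67 × exp(−0.5 × 2.2) = 0.67 × exp(−1.1)
  = 0.67 × 0.3329 = 0.2230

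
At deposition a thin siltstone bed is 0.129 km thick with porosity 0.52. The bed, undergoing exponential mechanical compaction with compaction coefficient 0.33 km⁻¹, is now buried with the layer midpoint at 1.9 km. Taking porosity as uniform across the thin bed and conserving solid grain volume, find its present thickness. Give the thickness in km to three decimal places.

Porosity at 1.9 km: phi = 0.52·exp(−0.33×1.9) = 0.2778
Solid-volume conservation: h(1−phi) = h₀(1−phi₀) ⇒ h = h₀·(1−phi₀)/(1−phi)
h = 0.129 × (1 − 0.52)/(1 − 0.2778) = 0.129 × 0.6646 = 0.0857 km

0.086 km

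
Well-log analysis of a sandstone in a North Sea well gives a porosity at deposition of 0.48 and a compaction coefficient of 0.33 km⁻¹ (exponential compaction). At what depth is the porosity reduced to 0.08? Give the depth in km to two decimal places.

5.43 km

Invert Athy's law: d = ln(φ₀/φ) / c
d = ln(0.48/0.08) / 0.33 = ln(6) / 0.33 = 1.7918 / 0.33 = 5.430 km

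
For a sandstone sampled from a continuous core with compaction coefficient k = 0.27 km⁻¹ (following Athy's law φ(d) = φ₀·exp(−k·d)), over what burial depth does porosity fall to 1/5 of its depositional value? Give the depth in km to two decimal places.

φ/φ₀ = 1/5 ⇒ exp(−k·d) = 1/5 ⇒ d = ln(5) / k
d = 1.6094 / 0.27 = 5.961 km

5.96 km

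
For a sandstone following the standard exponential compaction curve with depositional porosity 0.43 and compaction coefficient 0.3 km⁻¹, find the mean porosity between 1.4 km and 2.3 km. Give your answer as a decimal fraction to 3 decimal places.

0.248

⟨phi⟩ = (1/(z₂−z₁)) ∫ phi₀ e^(−cz) dz = phi₀·(e^(−c·z₁) − e^(−c·z₂)) / (c·(z₂−z₁))
e^(−0.3×1.4) = 0.6570; e^(−0.3×2.3) = 0.5016
⟨phi⟩ = 0.43 × (0.6570 − 0.5016) / (0.3 × 0.9) = 0.43 × 0.5758 = 0.2476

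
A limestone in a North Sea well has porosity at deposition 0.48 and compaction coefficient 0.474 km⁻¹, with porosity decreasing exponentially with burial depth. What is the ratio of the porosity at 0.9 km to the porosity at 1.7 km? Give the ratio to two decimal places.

1.46

n(Z₁)/n(Z₂) = e^(−β·Z₁)/e^(−β·Z₂) = e^{β(Z₂−Z₁)}
= exp(0.474 × 0.8) = exp(0.3792) = 1.4611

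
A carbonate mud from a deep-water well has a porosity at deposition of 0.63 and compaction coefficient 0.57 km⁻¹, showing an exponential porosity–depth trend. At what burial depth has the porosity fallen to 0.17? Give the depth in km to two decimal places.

2.30 km

Invert Athy's law: Z = ln(n₀/n) / c
Z = ln(0.63/0.17) / 0.57 = ln(3.706) / 0.57 = 1.3099 / 0.57 = 2.298 km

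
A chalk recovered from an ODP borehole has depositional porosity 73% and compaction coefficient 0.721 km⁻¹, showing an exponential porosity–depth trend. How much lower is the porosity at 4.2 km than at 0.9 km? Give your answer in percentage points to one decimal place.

φ(0.9) = 0.73·e^(−0.721×0.9) = 0.3815
φ(4.2) = 0.73·e^(−0.721×4.2) = 0.0353
Δφ = 0.3815 − 0.0353 = 0.3462

34.6 percentage points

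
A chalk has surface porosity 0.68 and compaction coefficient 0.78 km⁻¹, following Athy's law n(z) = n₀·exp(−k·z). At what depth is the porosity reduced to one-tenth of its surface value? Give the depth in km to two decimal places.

n/n₀ = 1/10 ⇒ exp(−k·z) = 1/10 ⇒ z = ln(10) / k
z = 2.3026 / 0.78 = 2.952 km

2.95 km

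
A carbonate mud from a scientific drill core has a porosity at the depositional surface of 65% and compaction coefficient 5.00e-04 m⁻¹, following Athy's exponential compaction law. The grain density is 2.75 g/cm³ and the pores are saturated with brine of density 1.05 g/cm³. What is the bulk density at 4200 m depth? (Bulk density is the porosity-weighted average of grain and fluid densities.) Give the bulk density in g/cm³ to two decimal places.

2.61 g/cm³

Working in km (1 km = 1000 m; k in km⁻¹ = k in m⁻¹ × 1000):
Porosity at depth: phi = 0.65·exp(−0.5×4.2) = 0.65×0.1225 = 0.0796
Bulk density: ρ_b = (1−phi)ρ_g + phi·ρ_f = 0.9204×2.75 + 0.0796×1.05
       = 2.531 + 0.084 = 2.615 g/cm³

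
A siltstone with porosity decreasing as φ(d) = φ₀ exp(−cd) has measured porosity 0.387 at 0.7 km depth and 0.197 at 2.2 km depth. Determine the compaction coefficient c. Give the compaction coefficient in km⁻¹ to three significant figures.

Athy: φ(d) = φ₀ e^(−cd) ⇒ φ₁/φ₂ = e^{c(d₂−d₁)} ⇒ c = ln(φ₁/φ₂)/(d₂−d₁)
c = ln(0.387/0.197) / (2.2 − 0.7) = ln(1.964) / 1.5 = 0.6752 / 1.5 = 0.4501 km⁻¹

0.450 km⁻¹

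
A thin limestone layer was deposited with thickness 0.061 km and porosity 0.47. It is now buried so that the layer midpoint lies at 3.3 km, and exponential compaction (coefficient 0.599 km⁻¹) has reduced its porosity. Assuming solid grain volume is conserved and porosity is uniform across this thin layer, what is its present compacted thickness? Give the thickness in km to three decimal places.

0.035 km

Porosity at 3.3 km: n = 0.47·exp(−0.599×3.3) = 0.0651
Solid-volume conservation: h(1−n) = h₀(1−n₀) ⇒ h = h₀·(1−n₀)/(1−n)
h = 0.061 × (1 − 0.47)/(1 − 0.0651) = 0.061 × 0.5669 = 0.0346 km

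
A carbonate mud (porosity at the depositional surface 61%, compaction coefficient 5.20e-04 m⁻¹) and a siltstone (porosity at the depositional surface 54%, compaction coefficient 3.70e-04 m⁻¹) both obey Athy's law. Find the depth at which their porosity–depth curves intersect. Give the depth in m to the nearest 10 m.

Working in km (1 km = 1000 m; k in km⁻¹ = k in m⁻¹ × 1000):
Set φ₀ₐ e^(−kₐd) = φ₀ᵦ e^(−kᵦd) ⇒ ln(φ₀ₐ/φ₀ᵦ) = (kₐ − kᵦ)·d
d = ln(0.61/0.54) / (0.52 − 0.37) = 0.1219 / 0.15 = 0.813 km

810 m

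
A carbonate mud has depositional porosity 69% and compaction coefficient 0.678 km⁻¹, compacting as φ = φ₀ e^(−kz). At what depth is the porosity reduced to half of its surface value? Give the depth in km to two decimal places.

1.02 km

φ/φ₀ = 1/2 ⇒ exp(−k·z) = 1/2 ⇒ z = ln(2) / k
z = 0.6931 / 0.678 = 1.022 km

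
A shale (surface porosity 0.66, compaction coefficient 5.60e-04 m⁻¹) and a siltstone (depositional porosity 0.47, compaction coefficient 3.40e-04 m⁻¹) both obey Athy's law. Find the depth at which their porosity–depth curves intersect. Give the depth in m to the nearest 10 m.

1540 m

Working in km (1 km = 1000 m; β in km⁻¹ = β in m⁻¹ × 1000):
Set φ₀ₐ e^(−βₐd) = φ₀ᵦ e^(−βᵦd) ⇒ ln(φ₀ₐ/φ₀ᵦ) = (βₐ − βᵦ)·d
d = ln(0.66/0.47) / (0.56 − 0.34) = 0.3395 / 0.22 = 1.543 km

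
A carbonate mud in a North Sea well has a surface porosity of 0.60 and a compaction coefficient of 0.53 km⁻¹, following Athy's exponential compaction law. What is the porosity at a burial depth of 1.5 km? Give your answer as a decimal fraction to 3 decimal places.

φ = φ₀·exp(−β·Z) = 0.6 × exp(−0.53 × 1.5) = 0.6 × exp(−0.795)
  = 0.6 × 0.4516 = 0.2709

0.271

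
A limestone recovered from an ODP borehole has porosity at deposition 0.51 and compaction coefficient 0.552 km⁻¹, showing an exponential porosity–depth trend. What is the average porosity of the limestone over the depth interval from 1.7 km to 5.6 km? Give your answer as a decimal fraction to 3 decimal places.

⟨φ⟩ = (1/(Z₂−Z₁)) ∫ φ₀ e^(−kZ) dZ = φ₀·(e^(−k·Z₁) − e^(−k·Z₂)) / (k·(Z₂−Z₁))
e^(−0.552×1.7) = 0.3913; e^(−0.552×5.6) = 0.0454
⟨φ⟩ = 0.51 × (0.3913 − 0.0454) / (0.552 × 3.9) = 0.51 × 0.1606 = 0.0819

0.082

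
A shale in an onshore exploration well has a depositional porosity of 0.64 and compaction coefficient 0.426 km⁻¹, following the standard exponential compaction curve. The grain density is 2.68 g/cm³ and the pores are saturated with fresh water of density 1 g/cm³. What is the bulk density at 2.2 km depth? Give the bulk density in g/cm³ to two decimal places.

Porosity at depth: n = 0.64·exp(−0.426×2.2) = 0.64×0.3917 = 0.2507
Bulk density: ρ_b = (1−n)ρ_g + n·ρ_f = 0.7493×2.68 + 0.2507×1
       = 2.008 + 0.251 = 2.259 g/cm³

2.26 g/cm³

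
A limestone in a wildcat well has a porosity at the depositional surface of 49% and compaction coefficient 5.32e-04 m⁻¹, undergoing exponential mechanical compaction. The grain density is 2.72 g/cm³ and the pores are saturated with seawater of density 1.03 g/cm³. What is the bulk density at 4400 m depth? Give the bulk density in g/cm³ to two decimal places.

Working in km (1 km = 1000 m; β in km⁻¹ = β in m⁻¹ × 1000):
Porosity at depth: phi = 0.49·exp(−0.532×4.4) = 0.49×0.0963 = 0.0472
Bulk density: ρ_b = (1−phi)ρ_g + phi·ρ_f = 0.9528×2.72 + 0.0472×1.03
       = 2.592 + 0.049 = 2.640 g/cm³

2.64 g/cm³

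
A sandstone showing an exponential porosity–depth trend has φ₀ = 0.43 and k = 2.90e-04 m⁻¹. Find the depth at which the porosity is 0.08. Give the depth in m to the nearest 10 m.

5800 m

Working in km (1 km = 1000 m; k in km⁻¹ = k in m⁻¹ × 1000):
Invert Athy's law: Z = ln(φ₀/φ) / k
Z = ln(0.43/0.08) / 0.29 = ln(5.375) / 0.29 = 1.6818 / 0.29 = 5.799 km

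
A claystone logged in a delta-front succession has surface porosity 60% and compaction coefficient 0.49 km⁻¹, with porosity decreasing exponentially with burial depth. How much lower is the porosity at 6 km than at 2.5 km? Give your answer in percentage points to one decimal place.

phi(2.5) = 0.6·e^(−0.49×2.5) = 0.1763
phi(6) = 0.6·e^(−0.49×6) = 0.0317
Δphi = 0.1763 − 0.0317 = 0.1445

14.5 percentage points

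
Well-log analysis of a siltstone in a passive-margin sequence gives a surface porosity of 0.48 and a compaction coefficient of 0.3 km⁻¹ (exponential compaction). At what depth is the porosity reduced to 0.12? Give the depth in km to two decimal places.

4.62 km

Invert Athy's law: Z = ln(φ₀/φ) / c
Z = ln(0.48/0.12) / 0.3 = ln(4) / 0.3 = 1.3863 / 0.3 = 4.621 km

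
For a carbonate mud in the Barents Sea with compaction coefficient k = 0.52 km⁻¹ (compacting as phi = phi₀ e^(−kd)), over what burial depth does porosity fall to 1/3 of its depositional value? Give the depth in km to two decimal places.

2.11 km

phi/phi₀ = 1/3 ⇒ exp(−k·d) = 1/3 ⇒ d = ln(3) / k
d = 1.0986 / 0.52 = 2.113 km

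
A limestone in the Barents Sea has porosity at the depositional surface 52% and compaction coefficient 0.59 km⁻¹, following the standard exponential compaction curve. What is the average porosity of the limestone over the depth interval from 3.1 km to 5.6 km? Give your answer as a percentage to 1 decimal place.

⟨φ⟩ = (1/(Z₂−Z₁)) ∫ φ₀ e^(−cZ) dZ = φ₀·(e^(−c·Z₁) − e^(−c·Z₂)) / (c·(Z₂−Z₁))
e^(−0.59×3.1) = 0.1606; e^(−0.59×5.6) = 0.0367
⟨φ⟩ = 0.52 × (0.1606 − 0.0367) / (0.59 × 2.5) = 0.52 × 0.0840 = 0.0437

4.4%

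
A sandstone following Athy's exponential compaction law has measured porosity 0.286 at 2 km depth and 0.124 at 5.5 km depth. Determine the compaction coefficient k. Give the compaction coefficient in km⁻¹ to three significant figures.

Athy: phi(z) = phi₀ e^(−kz) ⇒ phi₁/phi₂ = e^{k(z₂−z₁)} ⇒ k = ln(phi₁/phi₂)/(z₂−z₁)
k = ln(0.286/0.124) / (5.5 − 2) = ln(2.306) / 3.5 = 0.8357 / 3.5 = 0.2388 km⁻¹

0.239 km⁻¹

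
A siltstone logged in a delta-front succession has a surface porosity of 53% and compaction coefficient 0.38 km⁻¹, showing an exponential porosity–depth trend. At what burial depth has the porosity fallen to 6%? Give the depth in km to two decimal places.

Invert Athy's law: Z = ln(phi₀/phi) / β
Z = ln(0.53/0.06) / 0.38 = ln(8.833) / 0.38 = 2.1785 / 0.38 = 5.733 km

5.73 km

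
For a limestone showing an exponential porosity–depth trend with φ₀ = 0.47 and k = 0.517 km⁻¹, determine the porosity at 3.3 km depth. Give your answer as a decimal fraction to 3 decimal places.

0.085

φ = φ₀·exp(−k·Z) = 0.47 × exp(−0.517 × 3.3) = 0.47 × exp(−1.706)
  = 0.47 × 0.1816 = 0.0853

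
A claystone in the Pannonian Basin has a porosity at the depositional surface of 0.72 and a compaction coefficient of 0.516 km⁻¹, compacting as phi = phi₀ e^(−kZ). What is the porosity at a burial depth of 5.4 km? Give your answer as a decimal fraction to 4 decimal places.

0.0444

phi = phi₀·exp(−k·Z) = 0.72 × exp(−0.516 × 5.4) = 0.72 × exp(−2.786)
  = 0.72 × 0.0616 = 0.0444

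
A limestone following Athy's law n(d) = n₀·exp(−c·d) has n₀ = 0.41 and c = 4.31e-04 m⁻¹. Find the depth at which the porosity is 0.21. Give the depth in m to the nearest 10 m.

Working in km (1 km = 1000 m; c in km⁻¹ = c in m⁻¹ × 1000):
Invert Athy's law: d = ln(n₀/n) / c
d = ln(0.41/0.21) / 0.431 = ln(1.952) / 0.431 = 0.6690 / 0.431 = 1.552 km

1550 m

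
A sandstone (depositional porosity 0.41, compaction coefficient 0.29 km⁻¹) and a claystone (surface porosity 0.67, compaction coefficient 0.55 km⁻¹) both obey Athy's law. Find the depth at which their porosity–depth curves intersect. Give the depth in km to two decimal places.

1.89 km

Set n₀ₐ e^(−kₐZ) = n₀ᵦ e^(−kᵦZ) ⇒ ln(n₀ₐ/n₀ᵦ) = (kₐ − kᵦ)·Z
Z = ln(0.41/0.67) / (0.29 − 0.55) = -0.4911 / -0.26 = 1.889 km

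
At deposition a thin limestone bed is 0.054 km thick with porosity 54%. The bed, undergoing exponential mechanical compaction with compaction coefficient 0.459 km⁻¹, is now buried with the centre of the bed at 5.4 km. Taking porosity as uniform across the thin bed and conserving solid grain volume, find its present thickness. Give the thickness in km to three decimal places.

Porosity at 5.4 km: n = 0.54·exp(−0.459×5.4) = 0.0453
Solid-volume conservation: h(1−n) = h₀(1−n₀) ⇒ h = h₀·(1−n₀)/(1−n)
h = 0.054 × (1 − 0.54)/(1 − 0.0453) = 0.054 × 0.4818 = 0.0260 km

0.026 km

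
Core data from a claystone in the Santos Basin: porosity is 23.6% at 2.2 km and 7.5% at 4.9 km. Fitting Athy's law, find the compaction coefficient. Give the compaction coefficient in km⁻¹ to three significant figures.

Athy: phi(z) = phi₀ e^(−kz) ⇒ phi₁/phi₂ = e^{k(z₂−z₁)} ⇒ k = ln(phi₁/phi₂)/(z₂−z₁)
k = ln(0.236/0.075) / (4.9 − 2.2) = ln(3.147) / 2.7 = 1.1463 / 2.7 = 0.4246 km⁻¹

0.425 km⁻¹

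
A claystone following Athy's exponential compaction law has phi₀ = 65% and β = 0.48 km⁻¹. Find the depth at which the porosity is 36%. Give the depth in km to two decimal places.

1.23 km

Invert Athy's law: d = ln(phi₀/phi) / β
d = ln(0.65/0.36) / 0.48 = ln(1.806) / 0.48 = 0.5909 / 0.48 = 1.231 km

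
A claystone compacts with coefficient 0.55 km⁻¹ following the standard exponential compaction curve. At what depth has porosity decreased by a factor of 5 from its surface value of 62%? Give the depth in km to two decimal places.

φ/φ₀ = 1/5 ⇒ exp(−k·d) = 1/5 ⇒ d = ln(5) / k
d = 1.6094 / 0.55 = 2.926 km

2.93 km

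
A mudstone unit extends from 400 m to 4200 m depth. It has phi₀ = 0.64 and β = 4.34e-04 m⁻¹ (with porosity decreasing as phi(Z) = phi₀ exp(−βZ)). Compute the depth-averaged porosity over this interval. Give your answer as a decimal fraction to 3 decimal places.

0.264

Working in km (1 km = 1000 m; β in km⁻¹ = β in m⁻¹ × 1000):
⟨phi⟩ = (1/(Z₂−Z₁)) ∫ phi₀ e^(−βZ) dZ = phi₀·(e^(−β·Z₁) − e^(−β·Z₂)) / (β·(Z₂−Z₁))
e^(−0.434×0.4) = 0.8406; e^(−0.434×4.2) = 0.1616
⟨phi⟩ = 0.64 × (0.8406 − 0.1616) / (0.434 × 3.8) = 0.64 × 0.4118 = 0.2635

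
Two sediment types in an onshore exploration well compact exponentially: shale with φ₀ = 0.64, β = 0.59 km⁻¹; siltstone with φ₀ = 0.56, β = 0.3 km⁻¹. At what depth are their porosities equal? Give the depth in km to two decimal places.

Set φ₀ₐ e^(−βₐz) = φ₀ᵦ e^(−βᵦz) ⇒ ln(φ₀ₐ/φ₀ᵦ) = (βₐ − βᵦ)·z
z = ln(0.64/0.56) / (0.59 − 0.3) = 0.1335 / 0.29 = 0.460 km

0.46 km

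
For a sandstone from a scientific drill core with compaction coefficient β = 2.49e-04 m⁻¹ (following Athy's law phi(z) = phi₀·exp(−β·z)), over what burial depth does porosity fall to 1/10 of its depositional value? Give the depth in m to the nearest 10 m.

Working in km (1 km = 1000 m; β in km⁻¹ = β in m⁻¹ × 1000):
phi/phi₀ = 1/10 ⇒ exp(−β·z) = 1/10 ⇒ z = ln(10) / β
z = 2.3026 / 0.249 = 9.247 km

9250 m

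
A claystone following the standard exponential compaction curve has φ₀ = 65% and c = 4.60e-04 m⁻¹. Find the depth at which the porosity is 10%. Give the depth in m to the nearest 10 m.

4070 m

Working in km (1 km = 1000 m; c in km⁻¹ = c in m⁻¹ × 1000):
Invert Athy's law: Z = ln(φ₀/φ) / c
Z = ln(0.65/0.1) / 0.46 = ln(6.5) / 0.46 = 1.8718 / 0.46 = 4.069 km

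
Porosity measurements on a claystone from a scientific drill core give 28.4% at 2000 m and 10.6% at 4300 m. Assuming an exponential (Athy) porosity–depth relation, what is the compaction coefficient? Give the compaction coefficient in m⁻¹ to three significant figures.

0.000428 m⁻¹

Working in km (1 km = 1000 m; β in km⁻¹ = β in m⁻¹ × 1000):
Athy: φ(z) = φ₀ e^(−βz) ⇒ φ₁/φ₂ = e^{β(z₂−z₁)} ⇒ β = ln(φ₁/φ₂)/(z₂−z₁)
β = ln(0.284/0.106) / (4.3 − 2) = ln(2.679) / 2.3 = 0.9855 / 2.3 = 0.4285 km⁻¹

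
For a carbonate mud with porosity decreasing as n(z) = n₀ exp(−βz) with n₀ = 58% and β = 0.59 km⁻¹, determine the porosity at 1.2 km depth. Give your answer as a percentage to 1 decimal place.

28.6%

n = n₀·exp(−β·z) = 0.58 × exp(−0.59 × 1.2) = 0.58 × exp(−0.708)
  = 0.58 × 0.4926 = 0.2857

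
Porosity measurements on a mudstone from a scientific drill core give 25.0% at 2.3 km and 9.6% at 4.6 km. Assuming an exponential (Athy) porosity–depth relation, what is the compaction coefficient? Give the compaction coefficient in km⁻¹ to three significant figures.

Athy: n(Z) = n₀ e^(−cZ) ⇒ n₁/n₂ = e^{c(Z₂−Z₁)} ⇒ c = ln(n₁/n₂)/(Z₂−Z₁)
c = ln(0.25/0.096) / (4.6 − 2.3) = ln(2.604) / 2.3 = 0.9571 / 2.3 = 0.4161 km⁻¹

0.416 km⁻¹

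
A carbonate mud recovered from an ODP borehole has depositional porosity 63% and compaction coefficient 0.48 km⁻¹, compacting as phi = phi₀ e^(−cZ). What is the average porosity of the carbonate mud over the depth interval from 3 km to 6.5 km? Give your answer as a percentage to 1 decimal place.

7.2%

⟨phi⟩ = (1/(Z₂−Z₁)) ∫ phi₀ e^(−cZ) dZ = phi₀·(e^(−c·Z₁) − e^(−c·Z₂)) / (c·(Z₂−Z₁))
e^(−0.48×3) = 0.2369; e^(−0.48×6.5) = 0.0442
⟨phi⟩ = 0.63 × (0.2369 − 0.0442) / (0.48 × 3.5) = 0.63 × 0.1147 = 0.0723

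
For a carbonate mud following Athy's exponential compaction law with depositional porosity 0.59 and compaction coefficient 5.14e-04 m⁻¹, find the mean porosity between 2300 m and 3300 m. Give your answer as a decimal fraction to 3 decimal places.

0.141

Working in km (1 km = 1000 m; k in km⁻¹ = k in m⁻¹ × 1000):
⟨n⟩ = (1/(z₂−z₁)) ∫ n₀ e^(−kz) dz = n₀·(e^(−k·z₁) − e^(−k·z₂)) / (k·(z₂−z₁))
e^(−0.514×2.3) = 0.3066; e^(−0.514×3.3) = 0.1834
⟨n⟩ = 0.59 × (0.3066 − 0.1834) / (0.514 × 1) = 0.59 × 0.2397 = 0.1414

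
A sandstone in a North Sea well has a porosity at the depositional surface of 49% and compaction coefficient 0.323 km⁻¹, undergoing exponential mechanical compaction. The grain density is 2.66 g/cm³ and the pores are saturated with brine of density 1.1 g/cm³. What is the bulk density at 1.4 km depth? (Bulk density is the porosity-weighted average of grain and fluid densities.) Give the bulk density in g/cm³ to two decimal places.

Porosity at depth: φ = 0.49·exp(−0.323×1.4) = 0.49×0.6362 = 0.3118
Bulk density: ρ_b = (1−φ)ρ_g + φ·ρ_f = 0.6882×2.66 + 0.3118×1.1
       = 1.831 + 0.343 = 2.174 g/cm³

2.17 g/cm³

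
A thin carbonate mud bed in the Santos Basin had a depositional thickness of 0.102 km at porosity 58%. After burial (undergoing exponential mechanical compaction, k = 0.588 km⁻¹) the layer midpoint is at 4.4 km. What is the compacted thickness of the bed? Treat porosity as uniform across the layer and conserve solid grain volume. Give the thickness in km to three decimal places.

Porosity at 4.4 km: n = 0.58·exp(−0.588×4.4) = 0.0436
Solid-volume conservation: h(1−n) = h₀(1−n₀) ⇒ h = h₀·(1−n₀)/(1−n)
h = 0.102 × (1 − 0.58)/(1 − 0.0436) = 0.102 × 0.4392 = 0.0448 km

0.045 km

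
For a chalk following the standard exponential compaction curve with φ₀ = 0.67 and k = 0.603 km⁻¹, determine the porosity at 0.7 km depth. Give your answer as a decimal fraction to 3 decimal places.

φ = φ₀·exp(−k·Z) = 0.67 × exp(−0.603 × 0.7) = 0.67 × exp(−0.4221)
  = 0.67 × 0.6557 = 0.4393

0.439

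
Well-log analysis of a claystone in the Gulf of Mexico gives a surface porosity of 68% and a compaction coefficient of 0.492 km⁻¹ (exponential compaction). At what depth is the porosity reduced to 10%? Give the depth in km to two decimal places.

Invert Athy's law: d = ln(phi₀/phi) / β
d = ln(0.68/0.1) / 0.492 = ln(6.8) / 0.492 = 1.9169 / 0.492 = 3.896 km

3.90 km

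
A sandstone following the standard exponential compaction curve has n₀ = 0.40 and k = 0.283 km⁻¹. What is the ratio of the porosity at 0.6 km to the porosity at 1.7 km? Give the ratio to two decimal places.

n(Z₁)/n(Z₂) = e^(−k·Z₁)/e^(−k·Z₂) = e^{k(Z₂−Z₁)}
= exp(0.283 × 1.1) = exp(0.3113) = 1.3652

1.37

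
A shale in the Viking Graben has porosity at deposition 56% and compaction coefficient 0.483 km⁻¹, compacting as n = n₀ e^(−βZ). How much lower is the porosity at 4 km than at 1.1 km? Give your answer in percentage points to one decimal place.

24.8 percentage points

n(1.1) = 0.56·e^(−0.483×1.1) = 0.3292
n(4) = 0.56·e^(−0.483×4) = 0.0811
Δn = 0.3292 − 0.0811 = 0.2481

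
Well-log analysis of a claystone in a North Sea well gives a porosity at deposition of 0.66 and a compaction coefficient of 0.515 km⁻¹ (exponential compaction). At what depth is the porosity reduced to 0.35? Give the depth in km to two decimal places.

1.23 km

Invert Athy's law: Z = ln(φ₀/φ) / k
Z = ln(0.66/0.35) / 0.515 = ln(1.886) / 0.515 = 0.6343 / 0.515 = 1.232 km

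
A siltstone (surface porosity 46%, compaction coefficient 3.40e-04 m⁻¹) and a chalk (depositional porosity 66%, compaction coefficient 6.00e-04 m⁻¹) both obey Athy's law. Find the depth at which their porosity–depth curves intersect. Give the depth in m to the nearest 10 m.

Working in km (1 km = 1000 m; k in km⁻¹ = k in m⁻¹ × 1000):
Set φ₀ₐ e^(−kₐZ) = φ₀ᵦ e^(−kᵦZ) ⇒ ln(φ₀ₐ/φ₀ᵦ) = (kₐ − kᵦ)·Z
Z = ln(0.46/0.66) / (0.34 − 0.6) = -0.3610 / -0.26 = 1.389 km

1390 m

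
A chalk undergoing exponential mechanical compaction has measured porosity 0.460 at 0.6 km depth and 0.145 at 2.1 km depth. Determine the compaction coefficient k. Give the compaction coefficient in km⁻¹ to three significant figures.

Athy: n(d) = n₀ e^(−kd) ⇒ n₁/n₂ = e^{k(d₂−d₁)} ⇒ k = ln(n₁/n₂)/(d₂−d₁)
k = ln(0.46/0.145) / (2.1 − 0.6) = ln(3.172) / 1.5 = 1.1545 / 1.5 = 0.7697 km⁻¹

0.770 km⁻¹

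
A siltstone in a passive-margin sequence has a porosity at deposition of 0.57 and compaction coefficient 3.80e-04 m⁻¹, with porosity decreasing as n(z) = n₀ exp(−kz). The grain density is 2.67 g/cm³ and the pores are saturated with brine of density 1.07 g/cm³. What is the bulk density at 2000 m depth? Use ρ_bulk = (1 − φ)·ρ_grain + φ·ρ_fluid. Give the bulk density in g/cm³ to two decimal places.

Working in km (1 km = 1000 m; k in km⁻¹ = k in m⁻¹ × 1000):
Porosity at depth: n = 0.57·exp(−0.38×2) = 0.57×0.4677 = 0.2666
Bulk density: ρ_b = (1−n)ρ_g + n·ρ_f = 0.7334×2.67 + 0.2666×1.07
       = 1.958 + 0.285 = 2.243 g/cm³

2.24 g/cm³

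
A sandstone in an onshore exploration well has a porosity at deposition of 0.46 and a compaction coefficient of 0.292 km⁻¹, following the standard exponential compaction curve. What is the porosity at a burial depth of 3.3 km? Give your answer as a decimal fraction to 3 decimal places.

phi = phi₀·exp(−β·Z) = 0.46 × exp(−0.292 × 3.3) = 0.46 × exp(−0.9636)
  = 0.46 × 0.3815 = 0.1755

0.175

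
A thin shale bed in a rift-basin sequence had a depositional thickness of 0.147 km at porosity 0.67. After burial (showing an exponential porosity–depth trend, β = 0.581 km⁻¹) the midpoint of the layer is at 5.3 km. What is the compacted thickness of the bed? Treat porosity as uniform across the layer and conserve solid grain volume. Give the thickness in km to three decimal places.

Porosity at 5.3 km: φ = 0.67·exp(−0.581×5.3) = 0.0308
Solid-volume conservation: h(1−φ) = h₀(1−φ₀) ⇒ h = h₀·(1−φ₀)/(1−φ)
h = 0.147 × (1 − 0.67)/(1 − 0.0308) = 0.147 × 0.3405 = 0.0501 km

0.050 km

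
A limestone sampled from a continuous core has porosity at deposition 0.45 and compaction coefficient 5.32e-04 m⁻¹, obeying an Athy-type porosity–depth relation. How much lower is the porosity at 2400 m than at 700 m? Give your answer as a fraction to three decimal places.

Working in km (1 km = 1000 m; β in km⁻¹ = β in m⁻¹ × 1000):
φ(0.7) = 0.45·e^(−0.532×0.7) = 0.3101
φ(2.4) = 0.45·e^(−0.532×2.4) = 0.1255
Δφ = 0.3101 − 0.1255 = 0.1846

0.185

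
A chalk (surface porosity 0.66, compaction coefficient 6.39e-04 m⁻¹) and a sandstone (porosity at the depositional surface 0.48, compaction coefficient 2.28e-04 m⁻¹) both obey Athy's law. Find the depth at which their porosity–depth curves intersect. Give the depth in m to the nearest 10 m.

770 m

Working in km (1 km = 1000 m; β in km⁻¹ = β in m⁻¹ × 1000):
Set n₀ₐ e^(−βₐz) = n₀ᵦ e^(−βᵦz) ⇒ ln(n₀ₐ/n₀ᵦ) = (βₐ − βᵦ)·z
z = ln(0.66/0.48) / (0.639 − 0.228) = 0.3185 / 0.411 = 0.775 km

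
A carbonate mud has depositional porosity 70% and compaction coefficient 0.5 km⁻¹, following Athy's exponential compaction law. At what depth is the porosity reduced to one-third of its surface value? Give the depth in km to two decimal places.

n/n₀ = 1/3 ⇒ exp(−β·d) = 1/3 ⇒ d = ln(3) / β
d = 1.0986 / 0.5 = 2.197 km

2.20 km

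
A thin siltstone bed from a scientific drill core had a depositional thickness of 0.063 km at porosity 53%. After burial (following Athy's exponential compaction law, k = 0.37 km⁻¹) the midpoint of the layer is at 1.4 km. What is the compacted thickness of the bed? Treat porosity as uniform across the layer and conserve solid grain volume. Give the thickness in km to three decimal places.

Porosity at 1.4 km: n = 0.53·exp(−0.37×1.4) = 0.3157
Solid-volume conservation: h(1−n) = h₀(1−n₀) ⇒ h = h₀·(1−n₀)/(1−n)
h = 0.063 × (1 − 0.53)/(1 − 0.3157) = 0.063 × 0.6869 = 0.0433 km

0.043 km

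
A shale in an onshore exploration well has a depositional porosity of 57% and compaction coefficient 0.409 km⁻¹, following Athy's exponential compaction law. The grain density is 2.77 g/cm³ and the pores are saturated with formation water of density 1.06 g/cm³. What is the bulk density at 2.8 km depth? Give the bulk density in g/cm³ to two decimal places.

Porosity at depth: n = 0.57·exp(−0.409×2.8) = 0.57×0.3182 = 0.1814
Bulk density: ρ_b = (1−n)ρ_g + n·ρ_f = 0.8186×2.77 + 0.1814×1.06
       = 2.268 + 0.192 = 2.460 g/cm³

2.46 g/cm³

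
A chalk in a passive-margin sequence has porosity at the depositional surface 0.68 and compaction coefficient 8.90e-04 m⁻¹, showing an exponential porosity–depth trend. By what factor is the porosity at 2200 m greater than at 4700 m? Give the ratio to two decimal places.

9.25

Working in km (1 km = 1000 m; c in km⁻¹ = c in m⁻¹ × 1000):
n(d₁)/n(d₂) = e^(−c·d₁)/e^(−c·d₂) = e^{c(d₂−d₁)}
= exp(0.89 × 2.5) = exp(2.225) = 9.2535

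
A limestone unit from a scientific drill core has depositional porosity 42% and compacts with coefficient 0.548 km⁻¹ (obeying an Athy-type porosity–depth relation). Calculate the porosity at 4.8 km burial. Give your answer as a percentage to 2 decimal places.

n = n₀·exp(−β·Z) = 0.42 × exp(−0.548 × 4.8) = 0.42 × exp(−2.63)
  = 0.42 × 0.0720 = 0.0303

3.03%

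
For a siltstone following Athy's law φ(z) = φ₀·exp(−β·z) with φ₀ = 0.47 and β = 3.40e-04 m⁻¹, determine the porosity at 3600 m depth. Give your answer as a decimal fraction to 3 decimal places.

Working in km (1 km = 1000 m; β in km⁻¹ = β in m⁻¹ × 1000):
φ = φ₀·exp(−β·z) = 0.47 × exp(−0.34 × 3.6) = 0.47 × exp(−1.224)
  = 0.47 × 0.2941 = 0.1382

0.138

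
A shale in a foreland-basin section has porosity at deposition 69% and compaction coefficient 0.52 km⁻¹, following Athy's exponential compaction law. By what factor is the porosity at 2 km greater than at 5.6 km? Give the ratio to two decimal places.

φ(Z₁)/φ(Z₂) = e^(−c·Z₁)/e^(−c·Z₂) = e^{c(Z₂−Z₁)}
= exp(0.52 × 3.6) = exp(1.872) = 6.5013

6.50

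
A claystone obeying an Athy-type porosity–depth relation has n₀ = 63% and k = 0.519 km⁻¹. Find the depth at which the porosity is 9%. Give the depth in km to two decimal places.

3.75 km

Invert Athy's law: Z = ln(n₀/n) / k
Z = ln(0.63/0.09) / 0.519 = ln(7) / 0.519 = 1.9459 / 0.519 = 3.749 km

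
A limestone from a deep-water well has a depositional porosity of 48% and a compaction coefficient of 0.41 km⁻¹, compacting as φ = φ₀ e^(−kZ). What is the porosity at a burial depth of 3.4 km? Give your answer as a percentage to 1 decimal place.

φ = φ₀·exp(−k·Z) = 0.48 × exp(−0.41 × 3.4) = 0.48 × exp(−1.394)
  = 0.48 × 0.2481 = 0.1191

11.9%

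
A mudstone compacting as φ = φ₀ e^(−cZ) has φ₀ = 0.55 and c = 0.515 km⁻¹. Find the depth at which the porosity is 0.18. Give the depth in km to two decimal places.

Invert Athy's law: Z = ln(φ₀/φ) / c
Z = ln(0.55/0.18) / 0.515 = ln(3.056) / 0.515 = 1.1170 / 0.515 = 2.169 km

2.17 km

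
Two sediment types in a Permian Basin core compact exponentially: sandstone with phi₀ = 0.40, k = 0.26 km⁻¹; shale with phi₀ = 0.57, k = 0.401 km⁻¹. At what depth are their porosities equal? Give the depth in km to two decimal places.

2.51 km

Set phi₀ₐ e^(−kₐz) = phi₀ᵦ e^(−kᵦz) ⇒ ln(phi₀ₐ/phi₀ᵦ) = (kₐ − kᵦ)·z
z = ln(0.4/0.57) / (0.26 − 0.401) = -0.3542 / -0.141 = 2.512 km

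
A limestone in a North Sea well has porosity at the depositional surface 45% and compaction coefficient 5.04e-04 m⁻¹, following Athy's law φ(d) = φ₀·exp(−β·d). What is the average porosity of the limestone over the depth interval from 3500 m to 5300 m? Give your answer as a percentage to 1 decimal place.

5.1%

Working in km (1 km = 1000 m; β in km⁻¹ = β in m⁻¹ × 1000):
⟨φ⟩ = (1/(d₂−d₁)) ∫ φ₀ e^(−βd) dd = φ₀·(e^(−β·d₁) − e^(−β·d₂)) / (β·(d₂−d₁))
e^(−0.504×3.5) = 0.1714; e^(−0.504×5.3) = 0.0692
⟨φ⟩ = 0.45 × (0.1714 − 0.0692) / (0.504 × 1.8) = 0.45 × 0.1126 = 0.0507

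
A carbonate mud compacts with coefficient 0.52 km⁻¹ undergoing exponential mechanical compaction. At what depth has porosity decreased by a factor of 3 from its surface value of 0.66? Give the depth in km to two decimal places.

2.11 km

φ/φ₀ = 1/3 ⇒ exp(−c·Z) = 1/3 ⇒ Z = ln(3) / c
Z = 1.0986 / 0.52 = 2.113 km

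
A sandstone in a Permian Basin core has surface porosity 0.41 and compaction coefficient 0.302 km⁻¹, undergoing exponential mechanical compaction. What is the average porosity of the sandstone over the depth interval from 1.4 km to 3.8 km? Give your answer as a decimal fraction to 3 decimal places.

⟨phi⟩ = (1/(z₂−z₁)) ∫ phi₀ e^(−kz) dz = phi₀·(e^(−k·z₁) − e^(−k·z₂)) / (k·(z₂−z₁))
e^(−0.302×1.4) = 0.6552; e^(−0.302×3.8) = 0.3174
⟨phi⟩ = 0.41 × (0.6552 − 0.3174) / (0.302 × 2.4) = 0.41 × 0.4661 = 0.1911

0.191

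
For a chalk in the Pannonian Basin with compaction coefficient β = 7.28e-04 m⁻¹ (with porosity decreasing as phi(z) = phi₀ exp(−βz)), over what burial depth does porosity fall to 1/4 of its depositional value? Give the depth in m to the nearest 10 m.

Working in km (1 km = 1000 m; β in km⁻¹ = β in m⁻¹ × 1000):
phi/phi₀ = 1/4 ⇒ exp(−β·z) = 1/4 ⇒ z = ln(4) / β
z = 1.3863 / 0.728 = 1.904 km

1900 m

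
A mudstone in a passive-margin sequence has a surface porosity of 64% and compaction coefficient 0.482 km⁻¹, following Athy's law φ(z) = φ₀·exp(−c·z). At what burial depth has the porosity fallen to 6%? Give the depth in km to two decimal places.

4.91 km

Invert Athy's law: z = ln(φ₀/φ) / c
z = ln(0.64/0.06) / 0.482 = ln(10.67) / 0.482 = 2.3671 / 0.482 = 4.911 km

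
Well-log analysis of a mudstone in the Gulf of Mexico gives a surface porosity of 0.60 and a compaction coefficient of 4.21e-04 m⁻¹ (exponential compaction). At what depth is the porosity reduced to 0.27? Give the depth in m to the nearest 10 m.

Working in km (1 km = 1000 m; k in km⁻¹ = k in m⁻¹ × 1000):
Invert Athy's law: d = ln(n₀/n) / k
d = ln(0.6/0.27) / 0.421 = ln(2.222) / 0.421 = 0.7985 / 0.421 = 1.897 km

1900 m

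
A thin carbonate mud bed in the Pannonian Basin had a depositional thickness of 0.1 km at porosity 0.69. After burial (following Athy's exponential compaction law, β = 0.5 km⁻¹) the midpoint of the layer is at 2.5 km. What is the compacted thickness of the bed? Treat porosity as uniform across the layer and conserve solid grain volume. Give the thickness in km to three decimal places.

0.039 km

Porosity at 2.5 km: φ = 0.69·exp(−0.5×2.5) = 0.1977
Solid-volume conservation: h(1−φ) = h₀(1−φ₀) ⇒ h = h₀·(1−φ₀)/(1−φ)
h = 0.1 × (1 − 0.69)/(1 − 0.1977) = 0.1 × 0.3864 = 0.0386 km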